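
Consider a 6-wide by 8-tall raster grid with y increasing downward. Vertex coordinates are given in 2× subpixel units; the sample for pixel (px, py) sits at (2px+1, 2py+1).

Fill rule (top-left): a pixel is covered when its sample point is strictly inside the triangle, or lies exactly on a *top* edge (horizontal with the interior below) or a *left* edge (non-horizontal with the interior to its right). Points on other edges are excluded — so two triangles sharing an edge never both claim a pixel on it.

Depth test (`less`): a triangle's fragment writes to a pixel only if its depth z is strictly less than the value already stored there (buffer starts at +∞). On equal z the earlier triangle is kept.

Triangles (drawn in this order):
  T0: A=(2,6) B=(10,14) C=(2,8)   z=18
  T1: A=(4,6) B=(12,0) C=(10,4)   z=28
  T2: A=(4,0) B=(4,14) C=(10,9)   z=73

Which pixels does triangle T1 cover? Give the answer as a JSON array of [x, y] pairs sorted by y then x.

T0:
  2·area = 16
  edge (2, 6)→(10, 14): d=(8,8) right/bottom  bias=-1
  edge (10, 14)→(2, 8): d=(-8,-6) top-left  bias=+0
  edge (2, 8)→(2, 6): d=(0,-2) top-left  bias=+0
    (0,2)@(1, 5): e=[0,18,-2] → .  [on edge]
    (1,3)@(3, 7): e=[0,14,2] → .  [on edge]
    (2,4)@(5, 9): e=[0,10,6] → .  [on edge]
    (3,5)@(7, 11): e=[0,6,10] → .  [on edge]
    (4,6)@(9, 13): e=[0,2,14] → .  [on edge]
    (5,7)@(11, 15): e=[0,-2,18] → .  [on edge]
  covered (0 px):
    . . . . . .
    . . . . . .
    . . . . . .
    . . . . . .
    . . . . . .
    . . . . . .
    . . . . . .
    . . . . . .
T1:
  2·area = 20
  edge (4, 6)→(12, 0): d=(8,-6) top-left  bias=+0
  edge (12, 0)→(10, 4): d=(-2,4) right/bottom  bias=-1
  edge (10, 4)→(4, 6): d=(-6,2) right/bottom  bias=-1
    (5,0)@(11, 1): e=[2,2,16] → X
    (4,1)@(9, 3): e=[6,6,8] → X
    (5,1)@(11, 3): e=[18,-2,4] → .
    (3,2)@(7, 5): e=[10,10,0] → .  [on edge]
    (4,2)@(9, 5): e=[22,2,-4] → .
    (0,3)@(1, 7): e=[-10,30,0] → .  [on edge]
  covered (2 px):
    . . . . . X
    . . . . X .
    . . . . . .
    . . . . . .
    . . . . . .
    . . . . . .
    . . . . . .
    . . . . . .
T2:
  2·area = 84  (B↔C swapped to make it positive)
  edge (4, 0)→(10, 9): d=(6,9) right/bottom  bias=-1
  edge (10, 9)→(4, 14): d=(-6,5) right/bottom  bias=-1
  edge (4, 14)→(4, 0): d=(0,-14) top-left  bias=+0
    (2,1)@(5, 3): e=[9,61,14] → X
    (3,1)@(7, 3): e=[-9,51,42] → .
    (2,2)@(5, 5): e=[21,49,14] → X
    (3,2)@(7, 5): e=[3,39,42] → X
    (4,2)@(9, 5): e=[-15,29,70] → .
    (2,3)@(5, 7): e=[33,37,14] → X
    (4,3)@(9, 7): e=[-3,17,70] → .
    (2,4)@(5, 9): e=[45,25,14] → X
    (4,4)@(9, 9): e=[9,5,70] → X
    (5,4)@(11, 9): e=[-9,-5,98] → .
    (2,5)@(5, 11): e=[57,13,14] → X
    (4,5)@(9, 11): e=[21,-7,70] → .
  covered (11 px):
    . . . . . .
    . . X . . .
    . . X X . .
    . . X X . .
    . . X X X .
    . . X X . .
    . . X . . .
    . . . . . .

Result: [[5,0],[4,1]]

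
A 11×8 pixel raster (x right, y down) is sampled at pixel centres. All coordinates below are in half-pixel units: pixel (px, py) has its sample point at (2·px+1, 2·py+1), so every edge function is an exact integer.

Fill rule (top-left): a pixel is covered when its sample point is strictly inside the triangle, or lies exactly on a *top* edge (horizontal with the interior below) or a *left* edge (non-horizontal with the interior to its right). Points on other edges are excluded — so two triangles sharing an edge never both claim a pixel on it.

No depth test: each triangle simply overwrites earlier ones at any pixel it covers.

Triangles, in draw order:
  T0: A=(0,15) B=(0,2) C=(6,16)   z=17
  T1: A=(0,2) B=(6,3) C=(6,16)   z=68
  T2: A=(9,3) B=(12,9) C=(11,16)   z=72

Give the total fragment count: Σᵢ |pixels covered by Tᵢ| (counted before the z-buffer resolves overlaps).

T0:
  2·area = 78
  edge (0, 15)→(0, 2): d=(0,-13) top-left  bias=+0
  edge (0, 2)→(6, 16): d=(6,14) right/bottom  bias=-1
  edge (6, 16)→(0, 15): d=(-6,-1) top-left  bias=+0
    (0,2)@(1, 5): e=[13,4,61] → #
    (1,2)@(3, 5): e=[39,-24,63] → ·
    (0,3)@(1, 7): e=[13,16,49] → #
    (1,3)@(3, 7): e=[39,-12,51] → ·
    (0,4)@(1, 9): e=[13,28,37] → #
    (1,4)@(3, 9): e=[39,0,39] → ·  [on edge]
    (0,5)@(1, 11): e=[13,40,25] → #
    (1,5)@(3, 11): e=[39,12,27] → #
    (2,5)@(5, 11): e=[65,-16,29] → ·
    (0,6)@(1, 13): e=[13,52,13] → #
    (2,6)@(5, 13): e=[65,-4,17] → ·
    (0,7)@(1, 15): e=[13,64,1] → #
  covered (10 px):
    · · · · · · · · · · ·
    · · · · · · · · · · ·
    # · · · · · · · · · ·
    # · · · · · · · · · ·
    # · · · · · · · · · ·
    # # · · · · · · · · ·
    # # · · · · · · · · ·
    # # # · · · · · · · ·
T1:
  2·area = 78
  edge (0, 2)→(6, 3): d=(6,1) right/bottom  bias=-1
  edge (6, 3)→(6, 16): d=(0,13) right/bottom  bias=-1
  edge (6, 16)→(0, 2): d=(-6,-14) top-left  bias=+0
    (0,1)@(1, 3): e=[5,65,8] → #
    (1,1)@(3, 3): e=[3,39,36] → #
    (2,1)@(5, 3): e=[1,13,64] → #
    (3,1)@(7, 3): e=[-1,-13,92] → ·
    (0,2)@(1, 5): e=[17,65,-4] → ·
    (1,2)@(3, 5): e=[15,39,24] → #
    (3,2)@(7, 5): e=[11,-13,80] → ·
    (1,3)@(3, 7): e=[27,39,12] → #
    (3,3)@(7, 7): e=[23,-13,68] → ·
    (1,4)@(3, 9): e=[39,39,0] → #  [on edge]
    (3,4)@(7, 9): e=[35,-13,56] → ·
    (1,5)@(3, 11): e=[51,39,-12] → ·
  covered (11 px):
    · · · · · · · · · · ·
    # # # · · · · · · · ·
    · # # · · · · · · · ·
    · # # · · · · · · · ·
    · # # · · · · · · · ·
    · · # · · · · · · · ·
    · · # · · · · · · · ·
    · · · · · · · · · · ·
T2:
  2·area = 27
  edge (9, 3)→(12, 9): d=(3,6) right/bottom  bias=-1
  edge (12, 9)→(11, 16): d=(-1,7) right/bottom  bias=-1
  edge (11, 16)→(9, 3): d=(-2,-13) top-left  bias=+0
    (4,1)@(9, 3): e=[0,27,0] → ·  [on edge]
    (5,3)@(11, 7): e=[0,9,18] → ·  [on edge]
    (5,4)@(11, 9): e=[6,7,14] → #
    (6,4)@(13, 9): e=[-6,-7,40] → ·
    (5,5)@(11, 11): e=[12,5,10] → #
    (6,5)@(13, 11): e=[0,-9,36] → ·  [on edge]
    (5,6)@(11, 13): e=[18,3,6] → #
    (6,6)@(13, 13): e=[6,-11,32] → ·
    (5,7)@(11, 15): e=[24,1,2] → #
    (6,7)@(13, 15): e=[12,-13,28] → ·
    (7,7)@(15, 15): e=[0,-27,54] → ·  [on edge]
  covered (4 px):
    · · · · · · · · · · ·
    · · · · · · · · · · ·
    · · · · · · · · · · ·
    · · · · · · · · · · ·
    · · · · · # · · · · ·
    · · · · · # · · · · ·
    · · · · · # · · · · ·
    · · · · · # · · · · ·

Result: 25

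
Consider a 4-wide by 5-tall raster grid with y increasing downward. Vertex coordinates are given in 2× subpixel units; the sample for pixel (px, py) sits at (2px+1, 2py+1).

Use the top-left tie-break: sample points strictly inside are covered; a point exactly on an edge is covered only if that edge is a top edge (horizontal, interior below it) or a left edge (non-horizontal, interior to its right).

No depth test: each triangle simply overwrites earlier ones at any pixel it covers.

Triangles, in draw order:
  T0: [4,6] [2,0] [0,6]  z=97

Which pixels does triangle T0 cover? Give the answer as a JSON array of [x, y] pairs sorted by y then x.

T0:
  2·area = 24  (B↔C swapped to make it positive)
  edge (4, 6)→(0, 6): d=(-4,0) right/bottom  bias=-1
  edge (0, 6)→(2, 0): d=(2,-6) top-left  bias=+0
  edge (2, 0)→(4, 6): d=(2,6) right/bottom  bias=-1
    (0,1)@(1, 3): e=[12,0,12] → X  [on edge]
    (1,1)@(3, 3): e=[12,12,0] → .  [on edge]
    (0,2)@(1, 5): e=[4,4,16] → X
    (1,2)@(3, 5): e=[4,16,4] → X
    (2,2)@(5, 5): e=[4,28,-8] → .
    (0,3)@(1, 7): e=[-4,8,20] → .
    (1,3)@(3, 7): e=[-4,20,8] → .
    (2,4)@(5, 9): e=[-12,36,0] → .  [on edge]
  covered (3 px):
    . . . .
    X . . .
    X X . .
    . . . .
    . . . .

Result: [[0,1],[0,2],[1,2]]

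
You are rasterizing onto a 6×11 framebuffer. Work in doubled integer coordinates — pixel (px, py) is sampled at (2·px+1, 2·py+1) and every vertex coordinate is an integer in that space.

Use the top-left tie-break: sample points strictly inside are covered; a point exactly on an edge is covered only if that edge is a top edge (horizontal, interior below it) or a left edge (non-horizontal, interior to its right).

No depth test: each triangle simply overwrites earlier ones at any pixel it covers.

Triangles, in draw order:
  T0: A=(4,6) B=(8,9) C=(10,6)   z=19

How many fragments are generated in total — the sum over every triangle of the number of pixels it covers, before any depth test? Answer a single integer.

T0:
  2·area = 18  (B↔C swapped to make it positive)
  edge (4, 6)→(10, 6): d=(6,0) top-left  bias=+0
  edge (10, 6)→(8, 9): d=(-2,3) right/bottom  bias=-1
  edge (8, 9)→(4, 6): d=(-4,-3) top-left  bias=+0
    (3,3)@(7, 7): e=[6,7,5] → X
    (4,3)@(9, 7): e=[6,1,11] → X
    (5,3)@(11, 7): e=[6,-5,17] → .
    (3,4)@(7, 9): e=[18,3,-3] → .
    (4,4)@(9, 9): e=[18,-3,3] → .
  covered (2 px):
    . . . . . .
    . . . . . .
    . . . . . .
    . . . X X .
    . . . . . .
    . . . . . .
    . . . . . .
    . . . . . .
    . . . . . .
    . . . . . .
    . . . . . .

Final: 2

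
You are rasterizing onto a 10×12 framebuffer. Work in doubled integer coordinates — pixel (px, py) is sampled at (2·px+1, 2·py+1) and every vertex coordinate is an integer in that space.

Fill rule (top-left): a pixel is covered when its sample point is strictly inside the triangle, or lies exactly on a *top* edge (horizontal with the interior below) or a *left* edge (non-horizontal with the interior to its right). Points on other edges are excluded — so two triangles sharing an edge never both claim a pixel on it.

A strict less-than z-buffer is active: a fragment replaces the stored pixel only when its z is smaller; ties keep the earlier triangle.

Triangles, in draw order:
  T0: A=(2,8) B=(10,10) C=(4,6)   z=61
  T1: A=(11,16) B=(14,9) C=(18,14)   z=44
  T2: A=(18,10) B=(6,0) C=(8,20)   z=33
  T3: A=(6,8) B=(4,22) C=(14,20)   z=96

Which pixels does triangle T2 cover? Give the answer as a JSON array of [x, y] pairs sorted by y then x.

T0:
  2·area = 20  (B↔C swapped to make it positive)
  edge (2, 8)→(4, 6): d=(2,-2) top-left  bias=+0
  edge (4, 6)→(10, 10): d=(6,4) right/bottom  bias=-1
  edge (10, 10)→(2, 8): d=(-8,-2) top-left  bias=+0
    (4,0)@(9, 1): e=[0,-50,70] → ·  [on edge]
    (3,1)@(7, 3): e=[0,-30,50] → ·  [on edge]
    (2,2)@(5, 5): e=[0,-10,30] → ·  [on edge]
    (1,3)@(3, 7): e=[0,10,10] → █  [on edge]
    (2,3)@(5, 7): e=[4,2,14] → █
    (3,3)@(7, 7): e=[8,-6,18] → ·
    (0,4)@(1, 9): e=[0,30,-10] → ·  [on edge]
    (1,4)@(3, 9): e=[4,22,-6] → ·
    (2,4)@(5, 9): e=[8,14,-2] → ·
    (3,4)@(7, 9): e=[12,6,2] → █
    (4,4)@(9, 9): e=[16,-2,6] → ·
    (3,5)@(7, 11): e=[16,18,-14] → ·
  covered (3 px):
    · · · · · · · · · ·
    · · · · · · · · · ·
    · · · · · · · · · ·
    · █ █ · · · · · · ·
    · · · █ · · · · · ·
    · · · · · · · · · ·
    · · · · · · · · · ·
    · · · · · · · · · ·
    · · · · · · · · · ·
    · · · · · · · · · ·
    · · · · · · · · · ·
    · · · · · · · · · ·
T1:
  2·area = 43
  edge (11, 16)→(14, 9): d=(3,-7) top-left  bias=+0
  edge (14, 9)→(18, 14): d=(4,5) right/bottom  bias=-1
  edge (18, 14)→(11, 16): d=(-7,2) right/bottom  bias=-1
    (7,5)@(15, 11): e=[13,3,27] → █
    (8,5)@(17, 11): e=[27,-7,23] → ·
    (6,6)@(13, 13): e=[5,21,17] → █
    (8,6)@(17, 13): e=[33,1,9] → █
    (9,6)@(19, 13): e=[47,-9,5] → ·
    (6,7)@(13, 15): e=[11,29,3] → █
    (7,7)@(15, 15): e=[25,19,-1] → ·
    (8,7)@(17, 15): e=[39,9,-5] → ·
    (6,8)@(13, 17): e=[17,37,-11] → ·
  covered (5 px):
    · · · · · · · · · ·
    · · · · · · · · · ·
    · · · · · · · · · ·
    · · · · · · · · · ·
    · · · · · · · · · ·
    · · · · · · · █ · ·
    · · · · · · █ █ █ ·
    · · · · · · █ · · ·
    · · · · · · · · · ·
    · · · · · · · · · ·
    · · · · · · · · · ·
    · · · · · · · · · ·
T2:
  2·area = 220  (B↔C swapped to make it positive)
  edge (18, 10)→(8, 20): d=(-10,10) right/bottom  bias=-1
  edge (8, 20)→(6, 0): d=(-2,-20) top-left  bias=+0
  edge (6, 0)→(18, 10): d=(12,10) right/bottom  bias=-1
    (3,0)@(7, 1): e=[200,18,2] → █
    (4,0)@(9, 1): e=[180,58,-18] → ·
    (3,1)@(7, 3): e=[180,14,26] → █
    (4,1)@(9, 3): e=[160,54,6] → █
    (5,1)@(11, 3): e=[140,94,-14] → ·
    (3,2)@(7, 5): e=[160,10,50] → █
    (5,2)@(11, 5): e=[120,90,10] → █
    (6,2)@(13, 5): e=[100,130,-10] → ·
    (3,3)@(7, 7): e=[140,6,74] → █
    (6,3)@(13, 7): e=[80,126,14] → █
    (7,3)@(15, 7): e=[60,166,-6] → ·
    (3,4)@(7, 9): e=[120,2,98] → █
    (9,4)@(19, 9): e=[0,242,-22] → ·  [on edge]
    (8,5)@(17, 11): e=[0,198,22] → ·  [on edge]
    (7,6)@(15, 13): e=[0,154,66] → ·  [on edge]
    (6,7)@(13, 15): e=[0,110,110] → ·  [on edge]
    (5,8)@(11, 17): e=[0,66,154] → ·  [on edge]
    (4,9)@(9, 19): e=[0,22,198] → ·  [on edge]
    (3,10)@(7, 21): e=[0,-22,242] → ·  [on edge]
    (2,11)@(5, 23): e=[0,-66,286] → ·  [on edge]
  covered (25 px):
    · · · █ · · · · · ·
    · · · █ █ · · · · ·
    · · · █ █ █ · · · ·
    · · · █ █ █ █ · · ·
    · · · █ █ █ █ █ · ·
    · · · · █ █ █ █ · ·
    · · · · █ █ █ · · ·
    · · · · █ █ · · · ·
    · · · · █ · · · · ·
    · · · · · · · · · ·
    · · · · · · · · · ·
    · · · · · · · · · ·
T3:
  2·area = 136  (B↔C swapped to make it positive)
  edge (6, 8)→(14, 20): d=(8,12) right/bottom  bias=-1
  edge (14, 20)→(4, 22): d=(-10,2) right/bottom  bias=-1
  edge (4, 22)→(6, 8): d=(2,-14) top-left  bias=+0
    (3,0)@(7, 1): e=[-68,204,0] → ·  [on edge]
    (3,5)@(7, 11): e=[12,104,20] → █
    (4,5)@(9, 11): e=[-12,100,48] → ·
    (3,6)@(7, 13): e=[28,84,24] → █
    (4,6)@(9, 13): e=[4,80,52] → █
    (5,6)@(11, 13): e=[-20,76,80] → ·
    (2,7)@(5, 15): e=[68,68,0] → █  [on edge]
    (5,7)@(11, 15): e=[-4,56,84] → ·
    (2,8)@(5, 17): e=[84,48,4] → █
    (5,8)@(11, 17): e=[12,36,88] → █
    (6,8)@(13, 17): e=[-12,32,116] → ·
    (2,9)@(5, 19): e=[100,28,8] → █
    (9,9)@(19, 19): e=[-68,0,204] → ·  [on edge]
    (4,10)@(9, 21): e=[68,0,68] → ·  [on edge]
  covered (17 px):
    · · · · · · · · · ·
    · · · · · · · · · ·
    · · · · · · · · · ·
    · · · · · · · · · ·
    · · · · · · · · · ·
    · · · █ · · · · · ·
    · · · █ █ · · · · ·
    · · █ █ █ · · · · ·
    · · █ █ █ █ · · · ·
    · · █ █ █ █ █ · · ·
    · · █ █ · · · · · ·
    · · · · · · · · · ·

Result: [[3,0],[3,1],[4,1],[3,2],[4,2],[5,2],[3,3],[4,3],[5,3],[6,3],[3,4],[4,4],[5,4],[6,4],[7,4],[4,5],[5,5],[6,5],[7,5],[4,6],[5,6],[6,6],[4,7],[5,7],[4,8]]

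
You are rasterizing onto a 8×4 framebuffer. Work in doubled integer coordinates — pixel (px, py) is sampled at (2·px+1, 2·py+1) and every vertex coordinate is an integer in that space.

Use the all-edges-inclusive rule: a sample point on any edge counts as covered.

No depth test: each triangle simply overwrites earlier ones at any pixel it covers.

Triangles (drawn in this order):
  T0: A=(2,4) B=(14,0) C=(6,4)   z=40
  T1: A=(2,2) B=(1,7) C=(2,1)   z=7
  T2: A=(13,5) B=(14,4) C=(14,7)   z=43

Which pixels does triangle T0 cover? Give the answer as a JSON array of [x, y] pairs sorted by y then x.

T0:
  2·area = 16
  edge (2, 4)→(14, 0): d=(12,-4) inclusive
  edge (14, 0)→(6, 4): d=(-8,4) inclusive
  edge (6, 4)→(2, 4): d=(-4,0) inclusive
    (5,0)@(11, 1): e=[0,4,12] → X  [on edge]
    (6,0)@(13, 1): e=[8,-4,12] → .
    (2,1)@(5, 3): e=[0,12,4] → X  [on edge]
    (3,1)@(7, 3): e=[8,4,4] → X
    (4,1)@(9, 3): e=[16,-4,4] → .
    (5,1)@(11, 3): e=[24,-12,4] → .
    (2,2)@(5, 5): e=[24,-4,-4] → .
    (3,2)@(7, 5): e=[32,-12,-4] → .
  covered (3 px):
    . . . . . X . .
    . . X X . . . .
    . . . . . . . .
    . . . . . . . .
T1:
  2·area = 1
  edge (2, 2)→(1, 7): d=(-1,5) inclusive
  edge (1, 7)→(2, 1): d=(1,-6) inclusive
  edge (2, 1)→(2, 2): d=(0,1) inclusive
    (0,3)@(1, 7): e=[0,0,1] → X  [on edge]
    (1,3)@(3, 7): e=[-10,12,-1] → .
  covered (1 px):
    . . . . . . . .
    . . . . . . . .
    . . . . . . . .
    X . . . . . . .
T2:
  2·area = 3
  edge (13, 5)→(14, 4): d=(1,-1) inclusive
  edge (14, 4)→(14, 7): d=(0,3) inclusive
  edge (14, 7)→(13, 5): d=(-1,-2) inclusive
    (5,0)@(11, 1): e=[-6,9,0] → .  [on edge]
    (7,1)@(15, 3): e=[0,-3,6] → .  [on edge]
    (6,2)@(13, 5): e=[0,3,0] → X  [on edge]
    (7,2)@(15, 5): e=[2,-3,4] → .
    (5,3)@(11, 7): e=[0,9,-6] → .  [on edge]
    (6,3)@(13, 7): e=[2,3,-2] → .
  covered (1 px):
    . . . . . . . .
    . . . . . . . .
    . . . . . . X .
    . . . . . . . .

Result: [[5,0],[2,1],[3,1]]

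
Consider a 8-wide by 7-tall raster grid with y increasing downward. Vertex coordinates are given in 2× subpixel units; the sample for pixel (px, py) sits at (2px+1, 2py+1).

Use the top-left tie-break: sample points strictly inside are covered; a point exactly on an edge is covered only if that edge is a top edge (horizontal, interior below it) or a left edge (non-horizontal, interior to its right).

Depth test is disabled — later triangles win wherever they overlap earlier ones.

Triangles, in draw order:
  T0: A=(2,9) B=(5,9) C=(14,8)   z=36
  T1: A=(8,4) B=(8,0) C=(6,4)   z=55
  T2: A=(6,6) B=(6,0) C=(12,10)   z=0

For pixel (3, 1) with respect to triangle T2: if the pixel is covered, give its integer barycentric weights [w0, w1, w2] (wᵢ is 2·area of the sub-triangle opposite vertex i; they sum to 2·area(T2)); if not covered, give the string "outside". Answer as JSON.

T0:
  2·area = 3  (B↔C swapped to make it positive)
  edge (2, 9)→(14, 8): d=(12,-1) top-left  bias=+0
  edge (14, 8)→(5, 9): d=(-9,1) right/bottom  bias=-1
  edge (5, 9)→(2, 9): d=(-3,0) right/bottom  bias=-1
    (0,4)@(1, 9): e=[-1,4,0] → ·  [on edge]
    (1,4)@(3, 9): e=[1,2,0] → ·  [on edge]
    (2,4)@(5, 9): e=[3,0,0] → ·  [on edge]
    (3,4)@(7, 9): e=[5,-2,0] → ·  [on edge]
    (4,4)@(9, 9): e=[7,-4,0] → ·  [on edge]
    (5,4)@(11, 9): e=[9,-6,0] → ·  [on edge]
    (6,4)@(13, 9): e=[11,-8,0] → ·  [on edge]
    (7,4)@(15, 9): e=[13,-10,0] → ·  [on edge]
  covered (0 px):
    · · · · · · · ·
    · · · · · · · ·
    · · · · · · · ·
    · · · · · · · ·
    · · · · · · · ·
    · · · · · · · ·
    · · · · · · · ·
T1:
  2·area = 8  (B↔C swapped to make it positive)
  edge (8, 4)→(6, 4): d=(-2,0) right/bottom  bias=-1
  edge (6, 4)→(8, 0): d=(2,-4) top-left  bias=+0
  edge (8, 0)→(8, 4): d=(0,4) right/bottom  bias=-1
    (3,1)@(7, 3): e=[2,2,4] → #
    (4,1)@(9, 3): e=[2,10,-4] → ·
    (3,2)@(7, 5): e=[-2,6,4] → ·
  covered (1 px):
    · · · · · · · ·
    · · · # · · · ·
    · · · · · · · ·
    · · · · · · · ·
    · · · · · · · ·
    · · · · · · · ·
    · · · · · · · ·
T2:
  2·area = 36
  edge (6, 6)→(6, 0): d=(0,-6) top-left  bias=+0
  edge (6, 0)→(12, 10): d=(6,10) right/bottom  bias=-1
  edge (12, 10)→(6, 6): d=(-6,-4) top-left  bias=+0
    (3,1)@(7, 3): e=[6,8,22] → #
    (4,1)@(9, 3): e=[18,-12,30] → ·
    (3,2)@(7, 5): e=[6,20,10] → #
    (4,2)@(9, 5): e=[18,0,18] → ·  [on edge]
    (3,3)@(7, 7): e=[6,32,-2] → ·
    (4,3)@(9, 7): e=[18,12,6] → #
    (5,3)@(11, 7): e=[30,-8,14] → ·
    (4,4)@(9, 9): e=[18,24,-6] → ·
    (5,4)@(11, 9): e=[30,4,2] → #
    (6,4)@(13, 9): e=[42,-16,10] → ·
    (5,5)@(11, 11): e=[30,16,-10] → ·
  covered (4 px):
    · · · · · · · ·
    · · · # · · · ·
    · · · # · · · ·
    · · · · # · · ·
    · · · · · # · ·
    · · · · · · · ·
    · · · · · · · ·

Result: [8,22,6]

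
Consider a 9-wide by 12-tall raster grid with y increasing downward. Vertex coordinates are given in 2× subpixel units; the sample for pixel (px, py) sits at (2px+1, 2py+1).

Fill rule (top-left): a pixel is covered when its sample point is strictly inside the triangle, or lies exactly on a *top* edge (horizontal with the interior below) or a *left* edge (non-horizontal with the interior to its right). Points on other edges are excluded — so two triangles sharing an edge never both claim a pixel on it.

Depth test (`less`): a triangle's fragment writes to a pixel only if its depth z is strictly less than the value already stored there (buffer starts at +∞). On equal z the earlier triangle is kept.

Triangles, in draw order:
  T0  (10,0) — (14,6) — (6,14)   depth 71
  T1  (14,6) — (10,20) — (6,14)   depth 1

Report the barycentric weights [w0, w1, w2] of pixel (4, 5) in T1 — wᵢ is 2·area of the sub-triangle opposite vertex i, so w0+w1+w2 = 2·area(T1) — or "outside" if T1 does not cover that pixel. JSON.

T0:
  2·area = 80
  edge (10, 0)→(14, 6): d=(4,6) right/bottom  bias=-1
  edge (14, 6)→(6, 14): d=(-8,8) right/bottom  bias=-1
  edge (6, 14)→(10, 0): d=(4,-14) top-left  bias=+0
    (5,1)@(11, 3): e=[6,48,26] → X
    (6,1)@(13, 3): e=[-6,32,54] → .
    (8,1)@(17, 3): e=[-30,0,110] → .  [on edge]
    (4,2)@(9, 5): e=[26,48,6] → X
    (6,2)@(13, 5): e=[2,16,62] → X
    (7,2)@(15, 5): e=[-10,0,90] → .  [on edge]
    (4,3)@(9, 7): e=[34,32,14] → X
    (6,3)@(13, 7): e=[10,0,70] → .  [on edge]
    (4,4)@(9, 9): e=[42,16,22] → X
    (5,4)@(11, 9): e=[30,0,50] → .  [on edge]
    (3,5)@(7, 11): e=[62,16,2] → X
    (4,5)@(9, 11): e=[50,0,30] → .  [on edge]
    (3,6)@(7, 13): e=[70,0,10] → .  [on edge]
    (2,7)@(5, 15): e=[90,0,-10] → .  [on edge]
    (1,8)@(3, 17): e=[110,0,-30] → .  [on edge]
    (0,9)@(1, 19): e=[130,0,-50] → .  [on edge]
  covered (8 px):
    . . . . . . . . .
    . . . . . X . . .
    . . . . X X X . .
    . . . . X X . . .
    . . . . X . . . .
    . . . X . . . . .
    . . . . . . . . .
    . . . . . . . . .
    . . . . . . . . .
    . . . . . . . . .
    . . . . . . . . .
    . . . . . . . . .
T1:
  2·area = 80
  edge (14, 6)→(10, 20): d=(-4,14) right/bottom  bias=-1
  edge (10, 20)→(6, 14): d=(-4,-6) top-left  bias=+0
  edge (6, 14)→(14, 6): d=(8,-8) top-left  bias=+0
    (8,1)@(17, 3): e=[-30,110,0] → .  [on edge]
    (7,2)@(15, 5): e=[-10,90,0] → .  [on edge]
    (6,3)@(13, 7): e=[10,70,0] → X  [on edge]
    (7,3)@(15, 7): e=[-18,82,16] → .
    (5,4)@(11, 9): e=[30,50,0] → X  [on edge]
    (7,4)@(15, 9): e=[-26,74,32] → .
    (4,5)@(9, 11): e=[50,30,0] → X  [on edge]
    (6,5)@(13, 11): e=[-6,54,32] → .
    (3,6)@(7, 13): e=[70,10,0] → X  [on edge]
    (6,6)@(13, 13): e=[-14,46,48] → .
    (2,7)@(5, 15): e=[90,-10,0] → .  [on edge]
    (3,7)@(7, 15): e=[62,2,16] → X
    (1,8)@(3, 17): e=[110,-30,0] → .  [on edge]
    (0,9)@(1, 19): e=[130,-50,0] → .  [on edge]
  covered (12 px):
    . . . . . . . . .
    . . . . . . . . .
    . . . . . . . . .
    . . . . . . X . .
    . . . . . X X . .
    . . . . X X . . .
    . . . X X X . . .
    . . . X X X . . .
    . . . . X . . . .
    . . . . . . . . .
    . . . . . . . . .
    . . . . . . . . .

Answer: [30,0,50]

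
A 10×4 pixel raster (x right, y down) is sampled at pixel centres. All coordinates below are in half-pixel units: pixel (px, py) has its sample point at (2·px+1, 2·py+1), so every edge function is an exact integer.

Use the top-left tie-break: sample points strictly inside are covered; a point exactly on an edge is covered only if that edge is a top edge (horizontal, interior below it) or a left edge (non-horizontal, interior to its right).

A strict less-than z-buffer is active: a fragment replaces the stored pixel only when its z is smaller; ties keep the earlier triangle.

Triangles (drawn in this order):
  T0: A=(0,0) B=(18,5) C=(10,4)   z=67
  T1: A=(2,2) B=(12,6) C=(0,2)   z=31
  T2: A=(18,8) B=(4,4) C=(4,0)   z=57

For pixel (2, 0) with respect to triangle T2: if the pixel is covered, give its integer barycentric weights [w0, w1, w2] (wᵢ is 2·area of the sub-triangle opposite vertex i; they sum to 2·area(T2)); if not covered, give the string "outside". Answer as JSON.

T0:
  2·area = 22
  edge (0, 0)→(18, 5): d=(18,5) right/bottom  bias=-1
  edge (18, 5)→(10, 4): d=(-8,-1) top-left  bias=+0
  edge (10, 4)→(0, 0): d=(-10,-4) top-left  bias=+0
    (1,0)@(3, 1): e=[3,17,2] → █
    (2,0)@(5, 1): e=[-7,19,10] → ·
    (1,1)@(3, 3): e=[39,1,-18] → ·
    (4,1)@(9, 3): e=[9,7,6] → █
    (5,1)@(11, 3): e=[-1,9,14] → ·
    (4,2)@(9, 5): e=[45,-9,-14] → ·
  covered (2 px):
    · █ · · · · · · · ·
    · · · · █ · · · · ·
    · · · · · · · · · ·
    · · · · · · · · · ·
T1:
  2·area = 8
  edge (2, 2)→(12, 6): d=(10,4) right/bottom  bias=-1
  edge (12, 6)→(0, 2): d=(-12,-4) top-left  bias=+0
  edge (0, 2)→(2, 2): d=(2,0) top-left  bias=+0
    (1,1)@(3, 3): e=[6,0,2] → █  [on edge]
    (2,1)@(5, 3): e=[-2,8,2] → ·
    (1,2)@(3, 5): e=[26,-24,6] → ·
    (4,2)@(9, 5): e=[2,0,6] → █  [on edge]
    (5,2)@(11, 5): e=[-6,8,6] → ·
    (4,3)@(9, 7): e=[22,-24,10] → ·
    (7,3)@(15, 7): e=[-2,0,10] → ·  [on edge]
  covered (2 px):
    · · · · · · · · · ·
    · █ · · · · · · · ·
    · · · · █ · · · · ·
    · · · · · · · · · ·
T2:
  2·area = 56
  edge (18, 8)→(4, 4): d=(-14,-4) top-left  bias=+0
  edge (4, 4)→(4, 0): d=(0,-4) top-left  bias=+0
  edge (4, 0)→(18, 8): d=(14,8) right/bottom  bias=-1
    (2,0)@(5, 1): e=[46,4,6] → █
    (3,0)@(7, 1): e=[54,12,-10] → ·
    (2,1)@(5, 3): e=[18,4,34] → █
    (3,1)@(7, 3): e=[26,12,18] → █
    (4,1)@(9, 3): e=[34,20,2] → █
    (5,1)@(11, 3): e=[42,28,-14] → ·
    (2,2)@(5, 5): e=[-10,4,62] → ·
    (3,2)@(7, 5): e=[-2,12,46] → ·
    (4,2)@(9, 5): e=[6,20,30] → █
    (5,2)@(11, 5): e=[14,28,14] → █
    (6,2)@(13, 5): e=[22,36,-2] → ·
    (4,3)@(9, 7): e=[-22,20,58] → ·
  covered (7 px):
    · · █ · · · · · · ·
    · · █ █ █ · · · · ·
    · · · · █ █ · · · ·
    · · · · · · · █ · ·

Answer: [4,6,46]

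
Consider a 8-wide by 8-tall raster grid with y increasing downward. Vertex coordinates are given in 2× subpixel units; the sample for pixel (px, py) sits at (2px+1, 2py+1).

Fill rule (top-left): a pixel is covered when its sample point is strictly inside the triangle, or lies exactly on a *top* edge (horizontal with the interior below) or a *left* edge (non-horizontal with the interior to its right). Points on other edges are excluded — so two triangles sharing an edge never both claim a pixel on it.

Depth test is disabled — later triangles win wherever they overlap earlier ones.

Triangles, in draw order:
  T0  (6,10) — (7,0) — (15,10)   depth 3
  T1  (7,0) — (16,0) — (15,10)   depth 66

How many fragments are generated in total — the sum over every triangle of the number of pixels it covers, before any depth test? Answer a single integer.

T0:
  2·area = 90
  edge (6, 10)→(7, 0): d=(1,-10) top-left  bias=+0
  edge (7, 0)→(15, 10): d=(8,10) right/bottom  bias=-1
  edge (15, 10)→(6, 10): d=(-9,0) right/bottom  bias=-1
    (3,0)@(7, 1): e=[1,8,81] → X
    (4,0)@(9, 1): e=[21,-12,81] → .
    (3,1)@(7, 3): e=[3,24,63] → X
    (4,1)@(9, 3): e=[23,4,63] → X
    (5,1)@(11, 3): e=[43,-16,63] → .
    (3,2)@(7, 5): e=[5,40,45] → X
    (5,2)@(11, 5): e=[45,0,45] → .  [on edge]
    (3,3)@(7, 7): e=[7,56,27] → X
    (5,3)@(11, 7): e=[47,16,27] → X
    (6,3)@(13, 7): e=[67,-4,27] → .
    (3,4)@(7, 9): e=[9,72,9] → X
    (6,4)@(13, 9): e=[69,12,9] → X
  covered (12 px):
    . . . X . . . .
    . . . X X . . .
    . . . X X . . .
    . . . X X X . .
    . . . X X X X .
    . . . . . . . .
    . . . . . . . .
    . . . . . . . .
T1:
  2·area = 90
  edge (7, 0)→(16, 0): d=(9,0) top-left  bias=+0
  edge (16, 0)→(15, 10): d=(-1,10) right/bottom  bias=-1
  edge (15, 10)→(7, 0): d=(-8,-10) top-left  bias=+0
    (4,0)@(9, 1): e=[9,69,12] → X
    (5,0)@(11, 1): e=[9,49,32] → X
    (6,0)@(13, 1): e=[9,29,52] → X
    (7,0)@(15, 1): e=[9,9,72] → X
    (4,1)@(9, 3): e=[27,67,-4] → .
    (5,1)@(11, 3): e=[27,47,16] → X
    (5,2)@(11, 5): e=[45,45,0] → X  [on edge]
    (5,3)@(11, 7): e=[63,43,-16] → .
    (6,3)@(13, 7): e=[63,23,4] → X
    (6,4)@(13, 9): e=[81,21,-12] → .
    (7,4)@(15, 9): e=[81,1,8] → X
    (7,5)@(15, 11): e=[99,-1,-8] → .
  covered (13 px):
    . . . . X X X X
    . . . . . X X X
    . . . . . X X X
    . . . . . . X X
    . . . . . . . X
    . . . . . . . .
    . . . . . . . .
    . . . . . . . .

Result: 25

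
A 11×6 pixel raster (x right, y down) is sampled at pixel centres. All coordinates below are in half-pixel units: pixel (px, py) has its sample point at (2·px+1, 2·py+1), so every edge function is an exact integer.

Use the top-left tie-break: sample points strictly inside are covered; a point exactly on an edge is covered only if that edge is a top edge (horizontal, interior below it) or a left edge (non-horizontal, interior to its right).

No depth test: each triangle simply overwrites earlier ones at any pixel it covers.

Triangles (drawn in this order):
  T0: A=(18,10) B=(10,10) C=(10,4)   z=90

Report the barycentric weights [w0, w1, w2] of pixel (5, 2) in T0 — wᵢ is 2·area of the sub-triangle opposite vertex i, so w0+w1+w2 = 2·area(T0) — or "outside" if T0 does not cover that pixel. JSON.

T0:
  2·area = 48
  edge (18, 10)→(10, 10): d=(-8,0) right/bottom  bias=-1
  edge (10, 10)→(10, 4): d=(0,-6) top-left  bias=+0
  edge (10, 4)→(18, 10): d=(8,6) right/bottom  bias=-1
    (5,2)@(11, 5): e=[40,6,2] → #
    (6,2)@(13, 5): e=[40,18,-10] → ·
    (5,3)@(11, 7): e=[24,6,18] → #
    (6,3)@(13, 7): e=[24,18,6] → #
    (7,3)@(15, 7): e=[24,30,-6] → ·
    (5,4)@(11, 9): e=[8,6,34] → #
    (7,4)@(15, 9): e=[8,30,10] → #
    (8,4)@(17, 9): e=[8,42,-2] → ·
    (5,5)@(11, 11): e=[-8,6,50] → ·
    (6,5)@(13, 11): e=[-8,18,38] → ·
    (7,5)@(15, 11): e=[-8,30,26] → ·
  covered (6 px):
    · · · · · · · · · · ·
    · · · · · · · · · · ·
    · · · · · # · · · · ·
    · · · · · # # · · · ·
    · · · · · # # # · · ·
    · · · · · · · · · · ·

Answer: [6,2,40]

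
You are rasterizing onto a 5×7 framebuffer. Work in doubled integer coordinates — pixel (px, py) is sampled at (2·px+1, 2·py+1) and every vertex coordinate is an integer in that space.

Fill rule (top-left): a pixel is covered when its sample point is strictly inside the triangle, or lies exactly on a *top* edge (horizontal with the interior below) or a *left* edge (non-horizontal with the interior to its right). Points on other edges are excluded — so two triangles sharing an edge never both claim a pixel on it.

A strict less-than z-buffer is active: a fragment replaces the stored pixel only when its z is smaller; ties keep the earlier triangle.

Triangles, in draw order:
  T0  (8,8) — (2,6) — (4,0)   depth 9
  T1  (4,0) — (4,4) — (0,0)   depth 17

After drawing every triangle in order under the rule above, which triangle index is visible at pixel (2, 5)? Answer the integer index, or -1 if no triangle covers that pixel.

T0:
  2·area = 40
  edge (8, 8)→(2, 6): d=(-6,-2) top-left  bias=+0
  edge (2, 6)→(4, 0): d=(2,-6) top-left  bias=+0
  edge (4, 0)→(8, 8): d=(4,8) right/bottom  bias=-1
    (1,1)@(3, 3): e=[20,0,20] → █  [on edge]
    (2,1)@(5, 3): e=[24,12,4] → █
    (3,1)@(7, 3): e=[28,24,-12] → ·
    (1,2)@(3, 5): e=[8,4,28] → █
    (3,2)@(7, 5): e=[16,28,-4] → ·
    (1,3)@(3, 7): e=[-4,8,36] → ·
    (2,3)@(5, 7): e=[0,20,20] → █  [on edge]
    (3,3)@(7, 7): e=[4,32,4] → █
    (4,3)@(9, 7): e=[8,44,-12] → ·
    (0,4)@(1, 9): e=[-20,0,60] → ·  [on edge]
    (2,4)@(5, 9): e=[-12,24,28] → ·
    (3,4)@(7, 9): e=[-8,36,12] → ·
  covered (6 px):
    · · · · ·
    · █ █ · ·
    · █ █ · ·
    · · █ █ ·
    · · · · ·
    · · · · ·
    · · · · ·
T1:
  2·area = 16
  edge (4, 0)→(4, 4): d=(0,4) right/bottom  bias=-1
  edge (4, 4)→(0, 0): d=(-4,-4) top-left  bias=+0
  edge (0, 0)→(4, 0): d=(4,0) top-left  bias=+0
    (0,0)@(1, 1): e=[12,0,4] → █  [on edge]
    (1,0)@(3, 1): e=[4,8,4] → █
    (2,0)@(5, 1): e=[-4,16,4] → ·
    (0,1)@(1, 3): e=[12,-8,12] → ·
    (1,1)@(3, 3): e=[4,0,12] → █  [on edge]
    (2,1)@(5, 3): e=[-4,8,12] → ·
    (1,2)@(3, 5): e=[4,-8,20] → ·
    (2,2)@(5, 5): e=[-4,0,20] → ·  [on edge]
    (3,3)@(7, 7): e=[-12,0,28] → ·  [on edge]
    (4,4)@(9, 9): e=[-20,0,36] → ·  [on edge]
  covered (3 px):
    █ █ · · ·
    · █ · · ·
    · · · · ·
    · · · · ·
    · · · · ·
    · · · · ·
    · · · · ·

Z-buffer (winner per pixel, '.' = empty):
  1 1 . . .
  . 0 0 . .
  . 0 0 . .
  . . 0 0 .
  . . . . .
  . . . . .
  . . . . .

Result: -1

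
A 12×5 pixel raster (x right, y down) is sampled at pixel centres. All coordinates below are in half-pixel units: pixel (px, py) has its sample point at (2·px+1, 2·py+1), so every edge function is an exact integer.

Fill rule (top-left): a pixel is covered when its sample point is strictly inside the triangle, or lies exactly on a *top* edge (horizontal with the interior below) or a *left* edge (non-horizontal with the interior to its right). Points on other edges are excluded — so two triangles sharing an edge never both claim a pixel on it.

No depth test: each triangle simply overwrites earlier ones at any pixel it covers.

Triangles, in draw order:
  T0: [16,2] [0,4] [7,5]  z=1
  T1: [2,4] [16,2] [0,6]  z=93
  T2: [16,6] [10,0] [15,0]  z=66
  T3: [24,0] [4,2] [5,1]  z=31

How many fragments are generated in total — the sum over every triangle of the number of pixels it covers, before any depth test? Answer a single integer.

T0:
  2·area = 30  (B↔C swapped to make it positive)
  edge (16, 2)→(7, 5): d=(-9,3) right/bottom  bias=-1
  edge (7, 5)→(0, 4): d=(-7,-1) top-left  bias=+0
  edge (0, 4)→(16, 2): d=(16,-2) top-left  bias=+0
    (9,0)@(19, 1): e=[0,40,-10] → ·  [on edge]
    (4,1)@(9, 3): e=[12,16,2] → █
    (5,1)@(11, 3): e=[6,18,6] → █
    (6,1)@(13, 3): e=[0,20,10] → ·  [on edge]
    (3,2)@(7, 5): e=[0,0,30] → ·  [on edge]
    (4,2)@(9, 5): e=[-6,2,34] → ·
    (5,2)@(11, 5): e=[-12,4,38] → ·
    (0,3)@(1, 7): e=[0,-20,50] → ·  [on edge]
    (10,3)@(21, 7): e=[-60,0,90] → ·  [on edge]
  covered (2 px):
    · · · · · · · · · · · ·
    · · · · █ █ · · · · · ·
    · · · · · · · · · · · ·
    · · · · · · · · · · · ·
    · · · · · · · · · · · ·
T1:
  2·area = 24
  edge (2, 4)→(16, 2): d=(14,-2) top-left  bias=+0
  edge (16, 2)→(0, 6): d=(-16,4) right/bottom  bias=-1
  edge (0, 6)→(2, 4): d=(2,-2) top-left  bias=+0
    (2,0)@(5, 1): e=[-36,60,0] → ·  [on edge]
    (11,0)@(23, 1): e=[0,-12,36] → ·  [on edge]
    (1,1)@(3, 3): e=[-12,36,0] → ·  [on edge]
    (4,1)@(9, 3): e=[0,12,12] → █  [on edge]
    (5,1)@(11, 3): e=[4,4,16] → █
    (6,1)@(13, 3): e=[8,-4,20] → ·
    (0,2)@(1, 5): e=[12,12,0] → █  [on edge]
    (1,2)@(3, 5): e=[16,4,4] → █
    (2,2)@(5, 5): e=[20,-4,8] → ·
    (4,2)@(9, 5): e=[28,-20,16] → ·
    (5,2)@(11, 5): e=[32,-28,20] → ·
    (0,3)@(1, 7): e=[40,-20,4] → ·
  covered (4 px):
    · · · · · · · · · · · ·
    · · · · █ █ · · · · · ·
    █ █ · · · · · · · · · ·
    · · · · · · · · · · · ·
    · · · · · · · · · · · ·
T2:
  2·area = 30
  edge (16, 6)→(10, 0): d=(-6,-6) top-left  bias=+0
  edge (10, 0)→(15, 0): d=(5,0) top-left  bias=+0
  edge (15, 0)→(16, 6): d=(1,6) right/bottom  bias=-1
    (5,0)@(11, 1): e=[0,5,25] → █  [on edge]
    (6,0)@(13, 1): e=[12,5,13] → █
    (7,0)@(15, 1): e=[24,5,1] → █
    (8,0)@(17, 1): e=[36,5,-11] → ·
    (5,1)@(11, 3): e=[-12,15,27] → ·
    (6,1)@(13, 3): e=[0,15,15] → █  [on edge]
    (8,1)@(17, 3): e=[24,15,-9] → ·
    (6,2)@(13, 5): e=[-12,25,17] → ·
    (7,2)@(15, 5): e=[0,25,5] → █  [on edge]
    (8,2)@(17, 5): e=[12,25,-7] → ·
    (7,3)@(15, 7): e=[-12,35,7] → ·
    (8,3)@(17, 7): e=[0,35,-5] → ·  [on edge]
    (9,4)@(19, 9): e=[0,45,-15] → ·  [on edge]
  covered (6 px):
    · · · · · █ █ █ · · · ·
    · · · · · · █ █ · · · ·
    · · · · · · · █ · · · ·
    · · · · · · · · · · · ·
    · · · · · · · · · · · ·
T3:
  2·area = 18
  edge (24, 0)→(4, 2): d=(-20,2) right/bottom  bias=-1
  edge (4, 2)→(5, 1): d=(1,-1) top-left  bias=+0
  edge (5, 1)→(24, 0): d=(19,-1) top-left  bias=+0
    (2,0)@(5, 1): e=[18,0,0] → █  [on edge]
    (3,0)@(7, 1): e=[14,2,2] → █
    (4,0)@(9, 1): e=[10,4,4] → █
    (5,0)@(11, 1): e=[6,6,6] → █
    (6,0)@(13, 1): e=[2,8,8] → █
    (7,0)@(15, 1): e=[-2,10,10] → ·
    (1,1)@(3, 3): e=[-18,0,36] → ·  [on edge]
    (2,1)@(5, 3): e=[-22,2,38] → ·
    (3,1)@(7, 3): e=[-26,4,40] → ·
    (4,1)@(9, 3): e=[-30,6,42] → ·
    (5,1)@(11, 3): e=[-34,8,44] → ·
    (6,1)@(13, 3): e=[-38,10,46] → ·
    (0,2)@(1, 5): e=[-54,0,72] → ·  [on edge]
  covered (5 px):
    · · █ █ █ █ █ · · · · ·
    · · · · · · · · · · · ·
    · · · · · · · · · · · ·
    · · · · · · · · · · · ·
    · · · · · · · · · · · ·

Final: 17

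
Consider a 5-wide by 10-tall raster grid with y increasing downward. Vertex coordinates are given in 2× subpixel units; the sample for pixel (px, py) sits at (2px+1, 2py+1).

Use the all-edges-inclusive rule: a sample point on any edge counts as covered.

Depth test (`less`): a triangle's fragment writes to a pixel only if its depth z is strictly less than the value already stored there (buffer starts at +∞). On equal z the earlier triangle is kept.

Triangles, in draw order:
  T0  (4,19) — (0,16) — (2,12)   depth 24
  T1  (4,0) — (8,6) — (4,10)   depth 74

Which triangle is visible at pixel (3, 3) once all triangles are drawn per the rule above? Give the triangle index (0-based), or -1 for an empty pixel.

T0:
  2·area = 22
  edge (4, 19)→(0, 16): d=(-4,-3) inclusive
  edge (0, 16)→(2, 12): d=(2,-4) inclusive
  edge (2, 12)→(4, 19): d=(2,7) inclusive
    (0,7)@(1, 15): e=[7,2,13] → █
    (1,7)@(3, 15): e=[13,10,-1] → ·
    (0,8)@(1, 17): e=[-1,6,17] → ·
    (1,8)@(3, 17): e=[5,14,3] → █
    (2,8)@(5, 17): e=[11,22,-11] → ·
    (1,9)@(3, 19): e=[-3,18,7] → ·
  covered (2 px):
    · · · · ·
    · · · · ·
    · · · · ·
    · · · · ·
    · · · · ·
    · · · · ·
    · · · · ·
    █ · · · ·
    · █ · · ·
    · · · · ·
T1:
  2·area = 40
  edge (4, 0)→(8, 6): d=(4,6) inclusive
  edge (8, 6)→(4, 10): d=(-4,4) inclusive
  edge (4, 10)→(4, 0): d=(0,-10) inclusive
    (2,1)@(5, 3): e=[6,24,10] → █
    (3,1)@(7, 3): e=[-6,16,30] → ·
    (2,2)@(5, 5): e=[14,16,10] → █
    (3,2)@(7, 5): e=[2,8,30] → █
    (4,2)@(9, 5): e=[-10,0,50] → ·  [on edge]
    (2,3)@(5, 7): e=[22,8,10] → █
    (3,3)@(7, 7): e=[10,0,30] → █  [on edge]
    (4,3)@(9, 7): e=[-2,-8,50] → ·
    (2,4)@(5, 9): e=[30,0,10] → █  [on edge]
    (3,4)@(7, 9): e=[18,-8,30] → ·
    (1,5)@(3, 11): e=[50,0,-10] → ·  [on edge]
    (2,5)@(5, 11): e=[38,-8,10] → ·
    (0,6)@(1, 13): e=[70,0,-30] → ·  [on edge]
  covered (6 px):
    · · · · ·
    · · █ · ·
    · · █ █ ·
    · · █ █ ·
    · · █ · ·
    · · · · ·
    · · · · ·
    · · · · ·
    · · · · ·
    · · · · ·

Z-buffer (winner per pixel, '.' = empty):
  . . . . .
  . . 1 . .
  . . 1 1 .
  . . 1 1 .
  . . 1 . .
  . . . . .
  . . . . .
  0 . . . .
  . 0 . . .
  . . . . .

Final: 1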